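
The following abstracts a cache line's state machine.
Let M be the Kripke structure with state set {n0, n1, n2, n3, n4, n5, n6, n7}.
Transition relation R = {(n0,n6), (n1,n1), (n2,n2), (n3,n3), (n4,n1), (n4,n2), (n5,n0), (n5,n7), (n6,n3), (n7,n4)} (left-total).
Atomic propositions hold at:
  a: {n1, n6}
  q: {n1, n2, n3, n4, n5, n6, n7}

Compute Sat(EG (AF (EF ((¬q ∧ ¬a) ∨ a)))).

Sat(¬q) = {n0}
Sat(¬a) = {n0, n2, n3, n4, n5, n7}
Sat(¬q ∧ ¬a) = {n0}
Sat((¬q ∧ ¬a) ∨ a) = {n0, n1, n6}
EF ((¬q ∧ ¬a) ∨ a): least fixpoint, start Z0 = {n0, n1, n6}, add states with some successor in Z. Z1 = {n0, n1, n4, n5, n6}; Z2 = {n0, n1, n4, n5, n6, n7}; fixed.
Sat(EF ((¬q ∧ ¬a) ∨ a)) = {n0, n1, n4, n5, n6, n7}
AF (EF ((¬q ∧ ¬a) ∨ a)): least fixpoint, start Z0 = {n0, n1, n4, n5, n6, n7}, add states with every successor in Z. Already a fixed point.
Sat(AF (EF ((¬q ∧ ¬a) ∨ a))) = {n0, n1, n4, n5, n6, n7}
EG (AF (EF ((¬q ∧ ¬a) ∨ a))): greatest fixpoint, start Z0 = {n0, n1, n4, n5, n6, n7}, keep only states in Sat with some successor in Z. Z1 = {n0, n1, n4, n5, n7}; Z2 = {n1, n4, n5, n7}; fixed.
Sat(EG (AF (EF ((¬q ∧ ¬a) ∨ a)))) = {n1, n4, n5, n7}

{n1, n4, n5, n7}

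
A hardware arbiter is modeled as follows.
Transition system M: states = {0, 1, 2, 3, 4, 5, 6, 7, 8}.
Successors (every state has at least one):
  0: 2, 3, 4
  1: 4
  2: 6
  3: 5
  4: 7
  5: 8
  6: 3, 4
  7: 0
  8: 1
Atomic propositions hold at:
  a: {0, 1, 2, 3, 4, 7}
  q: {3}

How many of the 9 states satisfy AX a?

6

Sat(AX a) = {s : every successor in {0, 1, 2, 3, 4, 7}} = {0, 1, 4, 6, 7, 8}
|Sat(AX a)| = |{0, 1, 4, 6, 7, 8}| = 6.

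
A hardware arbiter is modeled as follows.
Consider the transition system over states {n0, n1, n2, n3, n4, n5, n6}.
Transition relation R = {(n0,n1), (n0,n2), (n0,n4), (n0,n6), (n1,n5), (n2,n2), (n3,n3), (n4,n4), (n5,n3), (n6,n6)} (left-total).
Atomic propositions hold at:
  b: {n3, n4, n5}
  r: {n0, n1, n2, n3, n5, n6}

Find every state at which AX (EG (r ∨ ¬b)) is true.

{n1, n2, n3, n5, n6}

Sat(¬b) = {n0, n1, n2, n6}
Sat(r ∨ ¬b) = {n0, n1, n2, n3, n5, n6}
EG (r ∨ ¬b): greatest fixpoint, start Z0 = {n0, n1, n2, n3, n5, n6}, keep only states in Sat with some successor in Z. Already a fixed point.
Sat(EG (r ∨ ¬b)) = {n0, n1, n2, n3, n5, n6}
Sat(AX (EG (r ∨ ¬b))) = {s : every successor in {n0, n1, n2, n3, n5, n6}} = {n1, n2, n3, n5, n6}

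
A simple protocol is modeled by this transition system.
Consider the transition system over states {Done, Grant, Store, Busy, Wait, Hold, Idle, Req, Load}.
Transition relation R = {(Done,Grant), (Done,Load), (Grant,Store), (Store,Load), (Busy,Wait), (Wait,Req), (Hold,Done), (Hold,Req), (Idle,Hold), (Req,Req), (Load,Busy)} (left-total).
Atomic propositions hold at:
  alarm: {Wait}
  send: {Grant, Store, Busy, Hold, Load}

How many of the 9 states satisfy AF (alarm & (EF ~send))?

6

Sat(~send) = {Done, Wait, Idle, Req}
EF ~send: least fixpoint, start Z0 = {Done, Wait, Idle, Req}, add states with some successor in Z. Z1 = {Done, Busy, Wait, Hold, Idle, Req}; Z2 = {Done, Busy, Wait, Hold, Idle, Req, Load}; Z3 = {Done, Store, Busy, Wait, Hold, Idle, Req, Load}; Z4 = {Done, Grant, Store, Busy, Wait, Hold, Idle, Req, Load}; fixed.
Sat(EF ~send) = {Done, Grant, Store, Busy, Wait, Hold, Idle, Req, Load}
Sat(alarm & (EF ~send)) = {Wait}
AF (alarm & (EF ~send)): least fixpoint, start Z0 = {Wait}, add states with every successor in Z. Z1 = {Busy, Wait}; Z2 = {Busy, Wait, Load}; Z3 = {Store, Busy, Wait, Load}; Z4 = {Grant, Store, Busy, Wait, Load}; Z5 = {Done, Grant, Store, Busy, Wait, Load}; fixed.
Sat(AF (alarm & (EF ~send))) = {Done, Grant, Store, Busy, Wait, Load}
|Sat(AF (alarm & (EF ~send)))| = |{Done, Grant, Store, Busy, Wait, Load}| = 6.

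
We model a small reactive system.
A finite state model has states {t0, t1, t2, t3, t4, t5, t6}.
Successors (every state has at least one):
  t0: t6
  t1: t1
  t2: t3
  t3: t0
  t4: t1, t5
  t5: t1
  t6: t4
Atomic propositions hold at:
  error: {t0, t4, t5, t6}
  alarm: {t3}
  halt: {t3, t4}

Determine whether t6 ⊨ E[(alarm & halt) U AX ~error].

Sat(alarm & halt) = {t3}
Sat(~error) = {t1, t2, t3}
Sat(AX ~error) = {s : every successor in {t1, t2, t3}} = {t1, t2, t5}
E[(alarm & halt) U AX ~error]: least fixpoint, start Z0 = Sat(AX ~error) = {t1, t2, t5}, add states in Sat(alarm & halt) with some successor in Z. Already a fixed point.
Sat(E[(alarm & halt) U AX ~error]) = {t1, t2, t5}
t6 ∉ Sat(E[(alarm & halt) U AX ~error]) = {t1, t2, t5}, so the formula does not hold at t6.

No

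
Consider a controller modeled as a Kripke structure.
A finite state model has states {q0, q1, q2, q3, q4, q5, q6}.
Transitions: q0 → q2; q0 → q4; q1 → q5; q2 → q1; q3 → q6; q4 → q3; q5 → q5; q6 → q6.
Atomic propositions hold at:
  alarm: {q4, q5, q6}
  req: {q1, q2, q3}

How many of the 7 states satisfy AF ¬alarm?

5

Sat(¬alarm) = {q0, q1, q2, q3}
AF ¬alarm: least fixpoint, start Z0 = {q0, q1, q2, q3}, add states with every successor in Z. Z1 = {q0, q1, q2, q3, q4}; fixed.
Sat(AF ¬alarm) = {q0, q1, q2, q3, q4}
|Sat(AF ¬alarm)| = |{q0, q1, q2, q3, q4}| = 5.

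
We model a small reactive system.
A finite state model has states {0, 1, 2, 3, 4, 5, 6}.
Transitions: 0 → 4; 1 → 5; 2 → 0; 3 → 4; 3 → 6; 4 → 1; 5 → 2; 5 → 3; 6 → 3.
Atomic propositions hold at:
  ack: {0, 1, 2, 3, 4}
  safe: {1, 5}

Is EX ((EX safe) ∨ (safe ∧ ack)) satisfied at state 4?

Sat(EX safe) = {s : some successor in {1, 5}} = {1, 4}
Sat(safe ∧ ack) = {1}
Sat((EX safe) ∨ (safe ∧ ack)) = {1, 4}
Sat(EX ((EX safe) ∨ (safe ∧ ack))) = {s : some successor in {1, 4}} = {0, 3, 4}
4 ∈ Sat(EX ((EX safe) ∨ (safe ∧ ack))) = {0, 3, 4}, so the formula holds at 4.

Yes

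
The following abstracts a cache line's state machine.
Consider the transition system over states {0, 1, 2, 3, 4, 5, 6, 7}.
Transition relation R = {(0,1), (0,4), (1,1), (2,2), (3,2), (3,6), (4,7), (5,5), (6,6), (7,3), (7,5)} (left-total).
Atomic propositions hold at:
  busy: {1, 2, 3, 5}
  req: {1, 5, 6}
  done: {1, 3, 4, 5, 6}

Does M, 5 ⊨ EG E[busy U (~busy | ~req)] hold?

No

Sat(~busy) = {0, 4, 6, 7}
Sat(~req) = {0, 2, 3, 4, 7}
Sat(~busy | ~req) = {0, 2, 3, 4, 6, 7}
E[busy U (~busy | ~req)]: least fixpoint, start Z0 = Sat((~busy | ~req)) = {0, 2, 3, 4, 6, 7}, add states in Sat(busy) with some successor in Z. Already a fixed point.
Sat(E[busy U (~busy | ~req)]) = {0, 2, 3, 4, 6, 7}
EG E[busy U (~busy | ~req)]: greatest fixpoint, start Z0 = {0, 2, 3, 4, 6, 7}, keep only states in Sat with some successor in Z. Already a fixed point.
Sat(EG E[busy U (~busy | ~req)]) = {0, 2, 3, 4, 6, 7}
5 ∉ Sat(EG E[busy U (~busy | ~req)]) = {0, 2, 3, 4, 6, 7}, so the formula does not hold at 5.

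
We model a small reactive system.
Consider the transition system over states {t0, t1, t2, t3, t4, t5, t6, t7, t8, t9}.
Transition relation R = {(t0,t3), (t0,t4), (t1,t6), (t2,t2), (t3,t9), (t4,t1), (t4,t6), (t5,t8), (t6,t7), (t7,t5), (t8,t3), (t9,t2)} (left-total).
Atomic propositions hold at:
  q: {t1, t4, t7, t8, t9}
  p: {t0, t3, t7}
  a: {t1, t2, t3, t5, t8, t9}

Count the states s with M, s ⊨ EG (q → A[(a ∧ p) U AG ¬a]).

Sat(a ∧ p) = {t3}
Sat(¬a) = {t0, t4, t6, t7}
AG ¬a: greatest fixpoint, start Z0 = {t0, t4, t6, t7}, keep only states in Sat with every successor in Z. Z1 = {t6}; Z2 = ∅; fixed.
Sat(AG ¬a) = ∅
A[(a ∧ p) U AG ¬a]: least fixpoint, start Z0 = Sat(AG ¬a) = ∅, add states in Sat(a ∧ p) with every successor in Z. Already a fixed point.
Sat(A[(a ∧ p) U AG ¬a]) = ∅
Sat(q → A[(a ∧ p) U AG ¬a]) = {t0, t2, t3, t5, t6}
EG (q → A[(a ∧ p) U AG ¬a]): greatest fixpoint, start Z0 = {t0, t2, t3, t5, t6}, keep only states in Sat with some successor in Z. Z1 = {t0, t2}; Z2 = {t2}; fixed.
Sat(EG (q → A[(a ∧ p) U AG ¬a])) = {t2}
|Sat(EG (q → A[(a ∧ p) U AG ¬a]))| = |{t2}| = 1.

1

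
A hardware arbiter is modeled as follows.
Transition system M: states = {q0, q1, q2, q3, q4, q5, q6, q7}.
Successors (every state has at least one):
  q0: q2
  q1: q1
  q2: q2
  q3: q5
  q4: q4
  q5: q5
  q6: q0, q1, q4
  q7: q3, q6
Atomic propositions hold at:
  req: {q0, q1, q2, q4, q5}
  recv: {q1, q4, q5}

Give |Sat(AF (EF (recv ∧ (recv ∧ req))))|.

6

Sat(recv ∧ req) = {q1, q4, q5}
Sat(recv ∧ (recv ∧ req)) = {q1, q4, q5}
EF (recv ∧ (recv ∧ req)): least fixpoint, start Z0 = {q1, q4, q5}, add states with some successor in Z. Z1 = {q1, q3, q4, q5, q6}; Z2 = {q1, q3, q4, q5, q6, q7}; fixed.
Sat(EF (recv ∧ (recv ∧ req))) = {q1, q3, q4, q5, q6, q7}
AF (EF (recv ∧ (recv ∧ req))): least fixpoint, start Z0 = {q1, q3, q4, q5, q6, q7}, add states with every successor in Z. Already a fixed point.
Sat(AF (EF (recv ∧ (recv ∧ req)))) = {q1, q3, q4, q5, q6, q7}
|Sat(AF (EF (recv ∧ (recv ∧ req))))| = |{q1, q3, q4, q5, q6, q7}| = 6.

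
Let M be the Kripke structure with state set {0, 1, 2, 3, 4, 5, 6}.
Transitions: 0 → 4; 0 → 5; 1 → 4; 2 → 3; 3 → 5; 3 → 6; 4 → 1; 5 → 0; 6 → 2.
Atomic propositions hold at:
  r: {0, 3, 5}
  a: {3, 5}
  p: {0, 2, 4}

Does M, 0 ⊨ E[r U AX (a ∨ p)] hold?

Yes

Sat(a ∨ p) = {0, 2, 3, 4, 5}
Sat(AX (a ∨ p)) = {s : every successor in {0, 2, 3, 4, 5}} = {0, 1, 2, 5, 6}
E[r U AX (a ∨ p)]: least fixpoint, start Z0 = Sat(AX (a ∨ p)) = {0, 1, 2, 5, 6}, add states in Sat(r) with some successor in Z. Z1 = {0, 1, 2, 3, 5, 6}; fixed.
Sat(E[r U AX (a ∨ p)]) = {0, 1, 2, 3, 5, 6}
0 ∈ Sat(E[r U AX (a ∨ p)]) = {0, 1, 2, 3, 5, 6}, so the formula holds at 0.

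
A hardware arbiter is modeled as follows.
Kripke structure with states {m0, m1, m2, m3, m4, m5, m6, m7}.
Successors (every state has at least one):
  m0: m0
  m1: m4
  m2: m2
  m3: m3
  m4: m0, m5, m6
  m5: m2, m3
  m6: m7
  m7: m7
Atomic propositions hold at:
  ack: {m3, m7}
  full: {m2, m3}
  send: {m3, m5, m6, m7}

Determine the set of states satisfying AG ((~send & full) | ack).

{m2, m3, m7}

Sat(~send) = {m0, m1, m2, m4}
Sat(~send & full) = {m2}
Sat((~send & full) | ack) = {m2, m3, m7}
AG ((~send & full) | ack): greatest fixpoint, start Z0 = {m2, m3, m7}, keep only states in Sat with every successor in Z. Already a fixed point.
Sat(AG ((~send & full) | ack)) = {m2, m3, m7}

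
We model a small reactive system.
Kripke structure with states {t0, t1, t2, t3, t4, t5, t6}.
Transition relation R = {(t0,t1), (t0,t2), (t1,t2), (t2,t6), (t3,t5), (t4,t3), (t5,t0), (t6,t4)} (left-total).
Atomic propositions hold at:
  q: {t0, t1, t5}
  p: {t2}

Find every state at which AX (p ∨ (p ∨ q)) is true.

Sat(p ∨ q) = {t0, t1, t2, t5}
Sat(p ∨ (p ∨ q)) = {t0, t1, t2, t5}
Sat(AX (p ∨ (p ∨ q))) = {s : every successor in {t0, t1, t2, t5}} = {t0, t1, t3, t5}

{t0, t1, t3, t5}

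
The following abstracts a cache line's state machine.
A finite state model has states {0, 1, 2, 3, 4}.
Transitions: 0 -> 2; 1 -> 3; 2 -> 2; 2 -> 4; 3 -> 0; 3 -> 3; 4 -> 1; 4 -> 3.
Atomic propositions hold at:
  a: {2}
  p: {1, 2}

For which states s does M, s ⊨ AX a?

{0}

Sat(AX a) = {s : every successor in {2}} = {0}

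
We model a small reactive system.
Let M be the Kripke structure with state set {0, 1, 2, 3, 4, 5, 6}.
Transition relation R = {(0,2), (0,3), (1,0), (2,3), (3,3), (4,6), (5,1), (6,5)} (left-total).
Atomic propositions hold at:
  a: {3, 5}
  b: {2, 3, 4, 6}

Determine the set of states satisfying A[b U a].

A[b U a]: least fixpoint, start Z0 = Sat(a) = {3, 5}, add states in Sat(b) with every successor in Z. Z1 = {2, 3, 5, 6}; Z2 = {2, 3, 4, 5, 6}; fixed.
Sat(A[b U a]) = {2, 3, 4, 5, 6}

{2, 3, 4, 5, 6}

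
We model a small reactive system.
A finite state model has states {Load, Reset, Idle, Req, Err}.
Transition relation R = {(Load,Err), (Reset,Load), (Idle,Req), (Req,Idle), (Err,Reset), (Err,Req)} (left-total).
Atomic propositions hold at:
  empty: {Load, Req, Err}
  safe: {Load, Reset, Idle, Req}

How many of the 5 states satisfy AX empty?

3

Sat(AX empty) = {s : every successor in {Load, Req, Err}} = {Load, Reset, Idle}
|Sat(AX empty)| = |{Load, Reset, Idle}| = 3.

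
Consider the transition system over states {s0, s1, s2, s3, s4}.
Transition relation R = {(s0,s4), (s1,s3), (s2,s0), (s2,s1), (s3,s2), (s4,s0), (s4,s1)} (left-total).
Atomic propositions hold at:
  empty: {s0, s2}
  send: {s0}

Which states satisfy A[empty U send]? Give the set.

A[empty U send]: least fixpoint, start Z0 = Sat(send) = {s0}, add states in Sat(empty) with every successor in Z. Already a fixed point.
Sat(A[empty U send]) = {s0}

{s0}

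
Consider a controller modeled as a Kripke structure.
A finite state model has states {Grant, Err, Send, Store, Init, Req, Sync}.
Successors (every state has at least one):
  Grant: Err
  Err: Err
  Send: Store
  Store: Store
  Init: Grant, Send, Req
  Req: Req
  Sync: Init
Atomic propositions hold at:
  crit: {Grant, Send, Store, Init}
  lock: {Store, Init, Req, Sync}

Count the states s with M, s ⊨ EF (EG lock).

5

EG lock: greatest fixpoint, start Z0 = {Store, Init, Req, Sync}, keep only states in Sat with some successor in Z. Already a fixed point.
Sat(EG lock) = {Store, Init, Req, Sync}
EF (EG lock): least fixpoint, start Z0 = {Store, Init, Req, Sync}, add states with some successor in Z. Z1 = {Send, Store, Init, Req, Sync}; fixed.
Sat(EF (EG lock)) = {Send, Store, Init, Req, Sync}
|Sat(EF (EG lock))| = |{Send, Store, Init, Req, Sync}| = 5.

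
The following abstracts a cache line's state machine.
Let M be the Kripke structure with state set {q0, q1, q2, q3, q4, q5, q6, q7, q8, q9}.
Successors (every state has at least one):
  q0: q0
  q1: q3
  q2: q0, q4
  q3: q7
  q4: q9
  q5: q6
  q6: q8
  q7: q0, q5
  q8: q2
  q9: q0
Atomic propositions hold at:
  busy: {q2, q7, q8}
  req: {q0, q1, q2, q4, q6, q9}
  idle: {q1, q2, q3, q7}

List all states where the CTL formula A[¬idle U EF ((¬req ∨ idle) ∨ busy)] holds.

{q1, q2, q3, q5, q6, q7, q8}

Sat(¬idle) = {q0, q4, q5, q6, q8, q9}
Sat(¬req) = {q3, q5, q7, q8}
Sat(¬req ∨ idle) = {q1, q2, q3, q5, q7, q8}
Sat((¬req ∨ idle) ∨ busy) = {q1, q2, q3, q5, q7, q8}
EF ((¬req ∨ idle) ∨ busy): least fixpoint, start Z0 = {q1, q2, q3, q5, q7, q8}, add states with some successor in Z. Z1 = {q1, q2, q3, q5, q6, q7, q8}; fixed.
Sat(EF ((¬req ∨ idle) ∨ busy)) = {q1, q2, q3, q5, q6, q7, q8}
A[¬idle U EF ((¬req ∨ idle) ∨ busy)]: least fixpoint, start Z0 = Sat(EF ((¬req ∨ idle) ∨ busy)) = {q1, q2, q3, q5, q6, q7, q8}, add states in Sat(¬idle) with every successor in Z. Already a fixed point.
Sat(A[¬idle U EF ((¬req ∨ idle) ∨ busy)]) = {q1, q2, q3, q5, q6, q7, q8}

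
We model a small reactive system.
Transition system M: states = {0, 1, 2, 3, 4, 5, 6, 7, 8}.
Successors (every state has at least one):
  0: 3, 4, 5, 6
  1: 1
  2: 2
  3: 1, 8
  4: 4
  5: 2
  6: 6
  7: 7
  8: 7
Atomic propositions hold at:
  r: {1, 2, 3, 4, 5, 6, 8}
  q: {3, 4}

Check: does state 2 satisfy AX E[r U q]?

No

E[r U q]: least fixpoint, start Z0 = Sat(q) = {3, 4}, add states in Sat(r) with some successor in Z. Already a fixed point.
Sat(E[r U q]) = {3, 4}
Sat(AX E[r U q]) = {s : every successor in {3, 4}} = {4}
2 ∉ Sat(AX E[r U q]) = {4}, so the formula does not hold at 2.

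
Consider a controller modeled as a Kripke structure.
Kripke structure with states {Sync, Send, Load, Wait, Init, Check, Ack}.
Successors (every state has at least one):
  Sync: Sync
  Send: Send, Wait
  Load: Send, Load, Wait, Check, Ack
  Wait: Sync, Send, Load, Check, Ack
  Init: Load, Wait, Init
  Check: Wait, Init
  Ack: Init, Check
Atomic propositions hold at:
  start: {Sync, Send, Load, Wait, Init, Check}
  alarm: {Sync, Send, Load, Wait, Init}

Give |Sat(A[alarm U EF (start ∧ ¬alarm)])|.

6

Sat(¬alarm) = {Check, Ack}
Sat(start ∧ ¬alarm) = {Check}
EF (start ∧ ¬alarm): least fixpoint, start Z0 = {Check}, add states with some successor in Z. Z1 = {Load, Wait, Check, Ack}; Z2 = {Send, Load, Wait, Init, Check, Ack}; fixed.
Sat(EF (start ∧ ¬alarm)) = {Send, Load, Wait, Init, Check, Ack}
A[alarm U EF (start ∧ ¬alarm)]: least fixpoint, start Z0 = Sat(EF (start ∧ ¬alarm)) = {Send, Load, Wait, Init, Check, Ack}, add states in Sat(alarm) with every successor in Z. Already a fixed point.
Sat(A[alarm U EF (start ∧ ¬alarm)]) = {Send, Load, Wait, Init, Check, Ack}
|Sat(A[alarm U EF (start ∧ ¬alarm)])| = |{Send, Load, Wait, Init, Check, Ack}| = 6.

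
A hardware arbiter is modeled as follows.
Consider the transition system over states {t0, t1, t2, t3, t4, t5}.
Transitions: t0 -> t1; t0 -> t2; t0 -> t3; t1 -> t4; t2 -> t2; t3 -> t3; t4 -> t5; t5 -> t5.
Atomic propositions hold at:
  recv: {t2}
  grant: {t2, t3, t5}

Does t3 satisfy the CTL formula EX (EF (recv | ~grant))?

No

Sat(~grant) = {t0, t1, t4}
Sat(recv | ~grant) = {t0, t1, t2, t4}
EF (recv | ~grant): least fixpoint, start Z0 = {t0, t1, t2, t4}, add states with some successor in Z. Already a fixed point.
Sat(EF (recv | ~grant)) = {t0, t1, t2, t4}
Sat(EX (EF (recv | ~grant))) = {s : some successor in {t0, t1, t2, t4}} = {t0, t1, t2}
t3 ∉ Sat(EX (EF (recv | ~grant))) = {t0, t1, t2}, so the formula does not hold at t3.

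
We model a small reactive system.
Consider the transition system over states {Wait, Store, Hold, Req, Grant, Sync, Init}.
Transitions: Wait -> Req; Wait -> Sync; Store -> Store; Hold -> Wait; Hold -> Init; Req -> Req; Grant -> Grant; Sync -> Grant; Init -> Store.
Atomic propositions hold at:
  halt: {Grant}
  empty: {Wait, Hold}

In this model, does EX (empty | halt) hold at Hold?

Sat(empty | halt) = {Wait, Hold, Grant}
Sat(EX (empty | halt)) = {s : some successor in {Wait, Hold, Grant}} = {Hold, Grant, Sync}
Hold ∈ Sat(EX (empty | halt)) = {Hold, Grant, Sync}, so the formula holds at Hold.

Yes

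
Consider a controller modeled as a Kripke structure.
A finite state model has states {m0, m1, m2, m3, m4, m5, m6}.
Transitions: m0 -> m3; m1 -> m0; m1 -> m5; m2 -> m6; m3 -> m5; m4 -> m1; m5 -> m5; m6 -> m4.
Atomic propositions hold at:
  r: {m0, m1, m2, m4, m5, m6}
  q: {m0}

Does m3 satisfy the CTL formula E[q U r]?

E[q U r]: least fixpoint, start Z0 = Sat(r) = {m0, m1, m2, m4, m5, m6}, add states in Sat(q) with some successor in Z. Already a fixed point.
Sat(E[q U r]) = {m0, m1, m2, m4, m5, m6}
m3 ∉ Sat(E[q U r]) = {m0, m1, m2, m4, m5, m6}, so the formula does not hold at m3.

No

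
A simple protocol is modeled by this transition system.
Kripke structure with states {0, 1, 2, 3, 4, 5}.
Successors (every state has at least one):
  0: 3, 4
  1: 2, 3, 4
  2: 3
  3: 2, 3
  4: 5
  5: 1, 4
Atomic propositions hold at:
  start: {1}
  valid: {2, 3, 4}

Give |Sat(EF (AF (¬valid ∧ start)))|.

4

Sat(¬valid) = {0, 1, 5}
Sat(¬valid ∧ start) = {1}
AF (¬valid ∧ start): least fixpoint, start Z0 = {1}, add states with every successor in Z. Already a fixed point.
Sat(AF (¬valid ∧ start)) = {1}
EF (AF (¬valid ∧ start)): least fixpoint, start Z0 = {1}, add states with some successor in Z. Z1 = {1, 5}; Z2 = {1, 4, 5}; Z3 = {0, 1, 4, 5}; fixed.
Sat(EF (AF (¬valid ∧ start))) = {0, 1, 4, 5}
|Sat(EF (AF (¬valid ∧ start)))| = |{0, 1, 4, 5}| = 4.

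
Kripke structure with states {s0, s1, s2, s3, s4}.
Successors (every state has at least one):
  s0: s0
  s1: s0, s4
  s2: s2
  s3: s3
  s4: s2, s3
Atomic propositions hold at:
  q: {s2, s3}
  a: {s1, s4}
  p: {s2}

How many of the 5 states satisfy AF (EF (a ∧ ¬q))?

Sat(¬q) = {s0, s1, s4}
Sat(a ∧ ¬q) = {s1, s4}
EF (a ∧ ¬q): least fixpoint, start Z0 = {s1, s4}, add states with some successor in Z. Already a fixed point.
Sat(EF (a ∧ ¬q)) = {s1, s4}
AF (EF (a ∧ ¬q)): least fixpoint, start Z0 = {s1, s4}, add states with every successor in Z. Already a fixed point.
Sat(AF (EF (a ∧ ¬q))) = {s1, s4}
|Sat(AF (EF (a ∧ ¬q)))| = |{s1, s4}| = 2.

2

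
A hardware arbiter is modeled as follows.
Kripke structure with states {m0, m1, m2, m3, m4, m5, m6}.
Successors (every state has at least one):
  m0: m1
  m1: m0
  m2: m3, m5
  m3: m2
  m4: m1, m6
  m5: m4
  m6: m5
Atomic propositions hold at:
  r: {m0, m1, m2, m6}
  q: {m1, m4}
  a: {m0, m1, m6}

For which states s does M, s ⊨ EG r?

EG r: greatest fixpoint, start Z0 = {m0, m1, m2, m6}, keep only states in Sat with some successor in Z. Z1 = {m0, m1}; fixed.
Sat(EG r) = {m0, m1}

{m0, m1}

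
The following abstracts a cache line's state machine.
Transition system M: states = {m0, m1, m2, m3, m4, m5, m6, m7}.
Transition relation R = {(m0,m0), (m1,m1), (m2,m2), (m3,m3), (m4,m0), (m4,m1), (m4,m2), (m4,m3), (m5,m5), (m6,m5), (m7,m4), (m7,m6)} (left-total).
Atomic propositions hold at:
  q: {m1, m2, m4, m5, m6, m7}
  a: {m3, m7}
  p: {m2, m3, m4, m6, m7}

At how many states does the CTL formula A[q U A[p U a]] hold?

2

A[p U a]: least fixpoint, start Z0 = Sat(a) = {m3, m7}, add states in Sat(p) with every successor in Z. Already a fixed point.
Sat(A[p U a]) = {m3, m7}
A[q U A[p U a]]: least fixpoint, start Z0 = Sat(A[p U a]) = {m3, m7}, add states in Sat(q) with every successor in Z. Already a fixed point.
Sat(A[q U A[p U a]]) = {m3, m7}
|Sat(A[q U A[p U a]])| = |{m3, m7}| = 2.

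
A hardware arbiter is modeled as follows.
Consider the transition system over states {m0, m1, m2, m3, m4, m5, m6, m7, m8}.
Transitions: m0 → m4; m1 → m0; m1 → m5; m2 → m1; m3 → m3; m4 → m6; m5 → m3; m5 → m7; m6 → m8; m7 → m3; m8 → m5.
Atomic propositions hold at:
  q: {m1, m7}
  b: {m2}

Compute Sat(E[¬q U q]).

Sat(¬q) = {m0, m2, m3, m4, m5, m6, m8}
E[¬q U q]: least fixpoint, start Z0 = Sat(q) = {m1, m7}, add states in Sat(¬q) with some successor in Z. Z1 = {m1, m2, m5, m7}; Z2 = {m1, m2, m5, m7, m8}; Z3 = {m1, m2, m5, m6, m7, m8}; Z4 = {m1, m2, m4, m5, m6, m7, m8}; Z5 = {m0, m1, m2, m4, m5, m6, m7, m8}; fixed.
Sat(E[¬q U q]) = {m0, m1, m2, m4, m5, m6, m7, m8}

{m0, m1, m2, m4, m5, m6, m7, m8}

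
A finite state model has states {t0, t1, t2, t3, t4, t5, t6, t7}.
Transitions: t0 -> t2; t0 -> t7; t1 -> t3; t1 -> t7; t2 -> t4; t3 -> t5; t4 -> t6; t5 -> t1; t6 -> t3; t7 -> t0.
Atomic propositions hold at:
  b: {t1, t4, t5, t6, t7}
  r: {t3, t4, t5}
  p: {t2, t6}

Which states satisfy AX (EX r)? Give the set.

Sat(EX r) = {s : some successor in {t3, t4, t5}} = {t1, t2, t3, t6}
Sat(AX (EX r)) = {s : every successor in {t1, t2, t3, t6}} = {t4, t5, t6}

{t4, t5, t6}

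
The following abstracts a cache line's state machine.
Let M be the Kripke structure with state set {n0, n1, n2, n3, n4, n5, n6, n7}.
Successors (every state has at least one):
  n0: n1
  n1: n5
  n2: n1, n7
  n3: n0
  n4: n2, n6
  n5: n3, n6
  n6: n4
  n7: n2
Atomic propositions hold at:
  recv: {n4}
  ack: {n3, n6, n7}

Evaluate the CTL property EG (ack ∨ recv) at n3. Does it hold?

Sat(ack ∨ recv) = {n3, n4, n6, n7}
EG (ack ∨ recv): greatest fixpoint, start Z0 = {n3, n4, n6, n7}, keep only states in Sat with some successor in Z. Z1 = {n4, n6}; fixed.
Sat(EG (ack ∨ recv)) = {n4, n6}
n3 ∉ Sat(EG (ack ∨ recv)) = {n4, n6}, so the formula does not hold at n3.

No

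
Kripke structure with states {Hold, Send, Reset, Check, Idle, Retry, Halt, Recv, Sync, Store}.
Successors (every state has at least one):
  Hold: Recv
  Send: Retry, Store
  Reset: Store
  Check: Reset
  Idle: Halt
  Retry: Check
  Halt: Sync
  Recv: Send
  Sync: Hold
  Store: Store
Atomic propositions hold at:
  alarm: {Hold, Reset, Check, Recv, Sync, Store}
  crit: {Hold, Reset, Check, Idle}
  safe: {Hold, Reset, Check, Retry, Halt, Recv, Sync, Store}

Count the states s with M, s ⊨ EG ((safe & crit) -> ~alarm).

Sat(safe & crit) = {Hold, Reset, Check}
Sat(~alarm) = {Send, Idle, Retry, Halt}
Sat((safe & crit) -> ~alarm) = {Send, Idle, Retry, Halt, Recv, Sync, Store}
EG ((safe & crit) -> ~alarm): greatest fixpoint, start Z0 = {Send, Idle, Retry, Halt, Recv, Sync, Store}, keep only states in Sat with some successor in Z. Z1 = {Send, Idle, Halt, Recv, Store}; Z2 = {Send, Idle, Recv, Store}; Z3 = {Send, Recv, Store}; fixed.
Sat(EG ((safe & crit) -> ~alarm)) = {Send, Recv, Store}
|Sat(EG ((safe & crit) -> ~alarm))| = |{Send, Recv, Store}| = 3.

3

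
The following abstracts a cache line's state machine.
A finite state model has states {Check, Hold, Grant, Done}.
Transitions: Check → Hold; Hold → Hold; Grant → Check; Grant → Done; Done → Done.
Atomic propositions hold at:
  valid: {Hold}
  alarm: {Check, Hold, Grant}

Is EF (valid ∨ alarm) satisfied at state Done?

Sat(valid ∨ alarm) = {Check, Hold, Grant}
EF (valid ∨ alarm): least fixpoint, start Z0 = {Check, Hold, Grant}, add states with some successor in Z. Already a fixed point.
Sat(EF (valid ∨ alarm)) = {Check, Hold, Grant}
Done ∉ Sat(EF (valid ∨ alarm)) = {Check, Hold, Grant}, so the formula does not hold at Done.

No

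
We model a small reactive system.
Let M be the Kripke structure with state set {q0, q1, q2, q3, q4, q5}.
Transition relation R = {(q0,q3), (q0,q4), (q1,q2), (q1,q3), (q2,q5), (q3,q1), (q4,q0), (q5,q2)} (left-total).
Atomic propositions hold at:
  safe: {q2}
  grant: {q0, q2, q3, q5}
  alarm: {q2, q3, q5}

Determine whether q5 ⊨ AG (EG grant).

EG grant: greatest fixpoint, start Z0 = {q0, q2, q3, q5}, keep only states in Sat with some successor in Z. Z1 = {q0, q2, q5}; Z2 = {q2, q5}; fixed.
Sat(EG grant) = {q2, q5}
AG (EG grant): greatest fixpoint, start Z0 = {q2, q5}, keep only states in Sat with every successor in Z. Already a fixed point.
Sat(AG (EG grant)) = {q2, q5}
q5 ∈ Sat(AG (EG grant)) = {q2, q5}, so the formula holds at q5.

Yes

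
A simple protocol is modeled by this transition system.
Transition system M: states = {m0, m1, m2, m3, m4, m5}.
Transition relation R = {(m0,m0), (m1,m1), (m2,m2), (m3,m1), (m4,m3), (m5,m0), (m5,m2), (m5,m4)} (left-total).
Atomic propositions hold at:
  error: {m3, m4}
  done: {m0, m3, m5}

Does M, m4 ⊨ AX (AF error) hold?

Yes

AF error: least fixpoint, start Z0 = {m3, m4}, add states with every successor in Z. Already a fixed point.
Sat(AF error) = {m3, m4}
Sat(AX (AF error)) = {s : every successor in {m3, m4}} = {m4}
m4 ∈ Sat(AX (AF error)) = {m4}, so the formula holds at m4.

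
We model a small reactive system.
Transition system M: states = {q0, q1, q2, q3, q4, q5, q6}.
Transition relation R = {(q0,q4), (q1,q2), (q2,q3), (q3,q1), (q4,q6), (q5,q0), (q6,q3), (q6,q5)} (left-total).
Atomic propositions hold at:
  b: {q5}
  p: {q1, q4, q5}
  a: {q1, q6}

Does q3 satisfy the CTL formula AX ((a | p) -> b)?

No

Sat(a | p) = {q1, q4, q5, q6}
Sat((a | p) -> b) = {q0, q2, q3, q5}
Sat(AX ((a | p) -> b)) = {s : every successor in {q0, q2, q3, q5}} = {q1, q2, q5, q6}
q3 ∉ Sat(AX ((a | p) -> b)) = {q1, q2, q5, q6}, so the formula does not hold at q3.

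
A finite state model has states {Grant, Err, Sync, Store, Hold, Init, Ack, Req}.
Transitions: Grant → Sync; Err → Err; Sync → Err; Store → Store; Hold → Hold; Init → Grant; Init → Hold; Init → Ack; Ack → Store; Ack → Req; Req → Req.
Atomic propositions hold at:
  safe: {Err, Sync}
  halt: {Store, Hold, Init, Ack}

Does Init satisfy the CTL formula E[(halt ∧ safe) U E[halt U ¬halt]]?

Sat(halt ∧ safe) = ∅
Sat(¬halt) = {Grant, Err, Sync, Req}
E[halt U ¬halt]: least fixpoint, start Z0 = Sat(¬halt) = {Grant, Err, Sync, Req}, add states in Sat(halt) with some successor in Z. Z1 = {Grant, Err, Sync, Init, Ack, Req}; fixed.
Sat(E[halt U ¬halt]) = {Grant, Err, Sync, Init, Ack, Req}
E[(halt ∧ safe) U E[halt U ¬halt]]: least fixpoint, start Z0 = Sat(E[halt U ¬halt]) = {Grant, Err, Sync, Init, Ack, Req}, add states in Sat(halt ∧ safe) with some successor in Z. Already a fixed point.
Sat(E[(halt ∧ safe) U E[halt U ¬halt]]) = {Grant, Err, Sync, Init, Ack, Req}
Init ∈ Sat(E[(halt ∧ safe) U E[halt U ¬halt]]) = {Grant, Err, Sync, Init, Ack, Req}, so the formula holds at Init.

Yes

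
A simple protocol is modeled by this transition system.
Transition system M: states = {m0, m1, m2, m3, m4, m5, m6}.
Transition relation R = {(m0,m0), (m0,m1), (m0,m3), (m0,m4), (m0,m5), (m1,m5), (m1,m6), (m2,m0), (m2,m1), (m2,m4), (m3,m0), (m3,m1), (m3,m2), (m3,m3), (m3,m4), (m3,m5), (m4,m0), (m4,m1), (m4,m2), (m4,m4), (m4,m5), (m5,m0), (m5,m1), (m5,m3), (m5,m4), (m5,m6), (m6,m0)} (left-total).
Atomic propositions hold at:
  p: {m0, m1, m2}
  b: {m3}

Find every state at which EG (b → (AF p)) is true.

{m0, m1, m2, m4, m5, m6}

AF p: least fixpoint, start Z0 = {m0, m1, m2}, add states with every successor in Z. Z1 = {m0, m1, m2, m6}; fixed.
Sat(AF p) = {m0, m1, m2, m6}
Sat(b → (AF p)) = {m0, m1, m2, m4, m5, m6}
EG (b → (AF p)): greatest fixpoint, start Z0 = {m0, m1, m2, m4, m5, m6}, keep only states in Sat with some successor in Z. Already a fixed point.
Sat(EG (b → (AF p))) = {m0, m1, m2, m4, m5, m6}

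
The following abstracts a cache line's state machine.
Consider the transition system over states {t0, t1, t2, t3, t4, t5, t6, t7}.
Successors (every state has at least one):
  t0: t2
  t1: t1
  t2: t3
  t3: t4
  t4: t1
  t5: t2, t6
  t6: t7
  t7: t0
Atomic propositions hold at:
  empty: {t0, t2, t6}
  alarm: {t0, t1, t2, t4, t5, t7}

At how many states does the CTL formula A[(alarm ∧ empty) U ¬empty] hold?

Sat(alarm ∧ empty) = {t0, t2}
Sat(¬empty) = {t1, t3, t4, t5, t7}
A[(alarm ∧ empty) U ¬empty]: least fixpoint, start Z0 = Sat(¬empty) = {t1, t3, t4, t5, t7}, add states in Sat(alarm ∧ empty) with every successor in Z. Z1 = {t1, t2, t3, t4, t5, t7}; Z2 = {t0, t1, t2, t3, t4, t5, t7}; fixed.
Sat(A[(alarm ∧ empty) U ¬empty]) = {t0, t1, t2, t3, t4, t5, t7}
|Sat(A[(alarm ∧ empty) U ¬empty])| = |{t0, t1, t2, t3, t4, t5, t7}| = 7.

7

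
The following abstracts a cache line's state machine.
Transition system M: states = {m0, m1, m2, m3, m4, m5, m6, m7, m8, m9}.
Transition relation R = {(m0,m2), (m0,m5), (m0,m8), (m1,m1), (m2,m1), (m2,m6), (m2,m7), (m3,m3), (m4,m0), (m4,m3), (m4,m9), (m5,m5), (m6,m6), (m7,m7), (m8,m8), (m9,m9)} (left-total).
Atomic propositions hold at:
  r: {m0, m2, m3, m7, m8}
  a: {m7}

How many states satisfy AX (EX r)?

Sat(EX r) = {s : some successor in {m0, m2, m3, m7, m8}} = {m0, m2, m3, m4, m7, m8}
Sat(AX (EX r)) = {s : every successor in {m0, m2, m3, m4, m7, m8}} = {m3, m7, m8}
|Sat(AX (EX r))| = |{m3, m7, m8}| = 3.

3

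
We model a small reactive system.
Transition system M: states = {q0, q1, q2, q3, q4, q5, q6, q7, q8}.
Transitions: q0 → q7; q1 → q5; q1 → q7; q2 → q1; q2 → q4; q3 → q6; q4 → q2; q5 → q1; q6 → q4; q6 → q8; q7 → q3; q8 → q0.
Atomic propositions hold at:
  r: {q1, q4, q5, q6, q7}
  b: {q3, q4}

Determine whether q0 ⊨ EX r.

Yes

Sat(EX r) = {s : some successor in {q1, q4, q5, q6, q7}} = {q0, q1, q2, q3, q5, q6}
q0 ∈ Sat(EX r) = {q0, q1, q2, q3, q5, q6}, so the formula holds at q0.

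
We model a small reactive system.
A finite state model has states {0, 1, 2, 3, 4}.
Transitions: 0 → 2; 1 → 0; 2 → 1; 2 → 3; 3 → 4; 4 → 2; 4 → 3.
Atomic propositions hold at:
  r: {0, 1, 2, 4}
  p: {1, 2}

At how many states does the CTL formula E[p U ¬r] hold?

2

Sat(¬r) = {3}
E[p U ¬r]: least fixpoint, start Z0 = Sat(¬r) = {3}, add states in Sat(p) with some successor in Z. Z1 = {2, 3}; fixed.
Sat(E[p U ¬r]) = {2, 3}
|Sat(E[p U ¬r])| = |{2, 3}| = 2.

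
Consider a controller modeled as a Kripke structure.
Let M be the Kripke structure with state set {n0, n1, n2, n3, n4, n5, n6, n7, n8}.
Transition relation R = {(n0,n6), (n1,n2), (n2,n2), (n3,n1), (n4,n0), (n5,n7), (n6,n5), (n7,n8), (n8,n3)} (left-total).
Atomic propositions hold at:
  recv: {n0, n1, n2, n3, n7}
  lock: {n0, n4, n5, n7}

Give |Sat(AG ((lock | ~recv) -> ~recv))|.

4

Sat(~recv) = {n4, n5, n6, n8}
Sat(lock | ~recv) = {n0, n4, n5, n6, n7, n8}
Sat((lock | ~recv) -> ~recv) = {n1, n2, n3, n4, n5, n6, n8}
AG ((lock | ~recv) -> ~recv): greatest fixpoint, start Z0 = {n1, n2, n3, n4, n5, n6, n8}, keep only states in Sat with every successor in Z. Z1 = {n1, n2, n3, n6, n8}; Z2 = {n1, n2, n3, n8}; fixed.
Sat(AG ((lock | ~recv) -> ~recv)) = {n1, n2, n3, n8}
|Sat(AG ((lock | ~recv) -> ~recv))| = |{n1, n2, n3, n8}| = 4.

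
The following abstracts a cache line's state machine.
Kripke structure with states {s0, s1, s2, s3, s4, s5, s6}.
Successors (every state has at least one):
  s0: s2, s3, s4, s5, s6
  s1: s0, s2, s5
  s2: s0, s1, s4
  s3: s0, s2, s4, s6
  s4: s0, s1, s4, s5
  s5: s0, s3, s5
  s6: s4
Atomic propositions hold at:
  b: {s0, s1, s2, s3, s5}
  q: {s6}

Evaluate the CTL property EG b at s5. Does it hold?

EG b: greatest fixpoint, start Z0 = {s0, s1, s2, s3, s5}, keep only states in Sat with some successor in Z. Already a fixed point.
Sat(EG b) = {s0, s1, s2, s3, s5}
s5 ∈ Sat(EG b) = {s0, s1, s2, s3, s5}, so the formula holds at s5.

Yes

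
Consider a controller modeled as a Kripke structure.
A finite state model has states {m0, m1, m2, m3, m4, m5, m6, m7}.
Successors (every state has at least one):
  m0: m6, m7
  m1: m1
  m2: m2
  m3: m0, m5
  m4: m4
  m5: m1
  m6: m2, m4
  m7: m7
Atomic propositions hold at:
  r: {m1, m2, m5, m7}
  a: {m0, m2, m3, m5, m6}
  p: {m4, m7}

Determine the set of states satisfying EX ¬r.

{m0, m3, m4, m6}

Sat(¬r) = {m0, m3, m4, m6}
Sat(EX ¬r) = {s : some successor in {m0, m3, m4, m6}} = {m0, m3, m4, m6}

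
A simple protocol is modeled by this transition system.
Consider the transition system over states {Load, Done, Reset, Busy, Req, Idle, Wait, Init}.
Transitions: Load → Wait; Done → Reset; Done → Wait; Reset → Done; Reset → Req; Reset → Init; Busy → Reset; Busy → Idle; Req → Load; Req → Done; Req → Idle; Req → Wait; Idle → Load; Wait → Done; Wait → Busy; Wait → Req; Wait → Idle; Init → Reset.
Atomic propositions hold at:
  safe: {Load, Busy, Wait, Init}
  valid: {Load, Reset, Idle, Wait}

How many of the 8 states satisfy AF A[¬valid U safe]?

5

Sat(¬valid) = {Done, Busy, Req, Init}
A[¬valid U safe]: least fixpoint, start Z0 = Sat(safe) = {Load, Busy, Wait, Init}, add states in Sat(¬valid) with every successor in Z. Already a fixed point.
Sat(A[¬valid U safe]) = {Load, Busy, Wait, Init}
AF A[¬valid U safe]: least fixpoint, start Z0 = {Load, Busy, Wait, Init}, add states with every successor in Z. Z1 = {Load, Busy, Idle, Wait, Init}; fixed.
Sat(AF A[¬valid U safe]) = {Load, Busy, Idle, Wait, Init}
|Sat(AF A[¬valid U safe])| = |{Load, Busy, Idle, Wait, Init}| = 5.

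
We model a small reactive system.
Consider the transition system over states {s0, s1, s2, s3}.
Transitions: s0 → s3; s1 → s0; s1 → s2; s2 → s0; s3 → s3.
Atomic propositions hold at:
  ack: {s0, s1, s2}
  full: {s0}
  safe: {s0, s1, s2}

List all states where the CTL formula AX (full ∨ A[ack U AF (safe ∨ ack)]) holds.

Sat(safe ∨ ack) = {s0, s1, s2}
AF (safe ∨ ack): least fixpoint, start Z0 = {s0, s1, s2}, add states with every successor in Z. Already a fixed point.
Sat(AF (safe ∨ ack)) = {s0, s1, s2}
A[ack U AF (safe ∨ ack)]: least fixpoint, start Z0 = Sat(AF (safe ∨ ack)) = {s0, s1, s2}, add states in Sat(ack) with every successor in Z. Already a fixed point.
Sat(A[ack U AF (safe ∨ ack)]) = {s0, s1, s2}
Sat(full ∨ A[ack U AF (safe ∨ ack)]) = {s0, s1, s2}
Sat(AX (full ∨ A[ack U AF (safe ∨ ack)])) = {s : every successor in {s0, s1, s2}} = {s1, s2}

{s1, s2}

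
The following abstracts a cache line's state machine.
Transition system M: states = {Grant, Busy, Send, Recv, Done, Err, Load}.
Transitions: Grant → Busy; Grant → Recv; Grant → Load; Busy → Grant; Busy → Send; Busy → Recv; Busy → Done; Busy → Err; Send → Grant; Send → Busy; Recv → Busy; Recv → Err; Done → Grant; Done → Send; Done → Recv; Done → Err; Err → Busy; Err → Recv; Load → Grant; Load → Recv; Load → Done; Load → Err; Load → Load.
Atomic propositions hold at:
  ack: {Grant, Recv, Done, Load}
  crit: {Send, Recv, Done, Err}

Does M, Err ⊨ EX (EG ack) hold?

No

EG ack: greatest fixpoint, start Z0 = {Grant, Recv, Done, Load}, keep only states in Sat with some successor in Z. Z1 = {Grant, Done, Load}; fixed.
Sat(EG ack) = {Grant, Done, Load}
Sat(EX (EG ack)) = {s : some successor in {Grant, Done, Load}} = {Grant, Busy, Send, Done, Load}
Err ∉ Sat(EX (EG ack)) = {Grant, Busy, Send, Done, Load}, so the formula does not hold at Err.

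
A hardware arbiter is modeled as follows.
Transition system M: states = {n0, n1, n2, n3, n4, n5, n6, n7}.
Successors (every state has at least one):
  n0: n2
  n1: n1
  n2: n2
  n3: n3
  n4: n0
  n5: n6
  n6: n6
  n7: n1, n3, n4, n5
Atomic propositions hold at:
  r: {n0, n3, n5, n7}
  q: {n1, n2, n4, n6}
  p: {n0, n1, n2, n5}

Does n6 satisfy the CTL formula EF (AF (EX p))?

Sat(EX p) = {s : some successor in {n0, n1, n2, n5}} = {n0, n1, n2, n4, n7}
AF (EX p): least fixpoint, start Z0 = {n0, n1, n2, n4, n7}, add states with every successor in Z. Already a fixed point.
Sat(AF (EX p)) = {n0, n1, n2, n4, n7}
EF (AF (EX p)): least fixpoint, start Z0 = {n0, n1, n2, n4, n7}, add states with some successor in Z. Already a fixed point.
Sat(EF (AF (EX p))) = {n0, n1, n2, n4, n7}
n6 ∉ Sat(EF (AF (EX p))) = {n0, n1, n2, n4, n7}, so the formula does not hold at n6.

No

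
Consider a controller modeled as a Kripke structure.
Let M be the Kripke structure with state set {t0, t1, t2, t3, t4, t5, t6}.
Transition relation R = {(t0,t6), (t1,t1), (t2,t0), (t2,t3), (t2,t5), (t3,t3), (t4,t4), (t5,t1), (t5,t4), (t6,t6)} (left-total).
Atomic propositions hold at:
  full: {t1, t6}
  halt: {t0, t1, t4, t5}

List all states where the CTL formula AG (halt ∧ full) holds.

Sat(halt ∧ full) = {t1}
AG (halt ∧ full): greatest fixpoint, start Z0 = {t1}, keep only states in Sat with every successor in Z. Already a fixed point.
Sat(AG (halt ∧ full)) = {t1}

{t1}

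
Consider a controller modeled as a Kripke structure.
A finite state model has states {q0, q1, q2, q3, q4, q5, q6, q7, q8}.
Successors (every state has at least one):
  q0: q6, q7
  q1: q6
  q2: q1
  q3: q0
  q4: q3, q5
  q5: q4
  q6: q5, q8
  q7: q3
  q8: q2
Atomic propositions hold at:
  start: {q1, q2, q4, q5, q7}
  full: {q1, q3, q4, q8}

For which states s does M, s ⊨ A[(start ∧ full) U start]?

Sat(start ∧ full) = {q1, q4}
A[(start ∧ full) U start]: least fixpoint, start Z0 = Sat(start) = {q1, q2, q4, q5, q7}, add states in Sat(start ∧ full) with every successor in Z. Already a fixed point.
Sat(A[(start ∧ full) U start]) = {q1, q2, q4, q5, q7}

{q1, q2, q4, q5, q7}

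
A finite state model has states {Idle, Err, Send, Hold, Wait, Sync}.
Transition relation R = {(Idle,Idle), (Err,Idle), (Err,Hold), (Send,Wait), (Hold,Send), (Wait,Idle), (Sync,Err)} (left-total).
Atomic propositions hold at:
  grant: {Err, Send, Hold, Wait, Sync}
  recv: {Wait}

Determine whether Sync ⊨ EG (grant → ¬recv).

Yes

Sat(¬recv) = {Idle, Err, Send, Hold, Sync}
Sat(grant → ¬recv) = {Idle, Err, Send, Hold, Sync}
EG (grant → ¬recv): greatest fixpoint, start Z0 = {Idle, Err, Send, Hold, Sync}, keep only states in Sat with some successor in Z. Z1 = {Idle, Err, Hold, Sync}; Z2 = {Idle, Err, Sync}; fixed.
Sat(EG (grant → ¬recv)) = {Idle, Err, Sync}
Sync ∈ Sat(EG (grant → ¬recv)) = {Idle, Err, Sync}, so the formula holds at Sync.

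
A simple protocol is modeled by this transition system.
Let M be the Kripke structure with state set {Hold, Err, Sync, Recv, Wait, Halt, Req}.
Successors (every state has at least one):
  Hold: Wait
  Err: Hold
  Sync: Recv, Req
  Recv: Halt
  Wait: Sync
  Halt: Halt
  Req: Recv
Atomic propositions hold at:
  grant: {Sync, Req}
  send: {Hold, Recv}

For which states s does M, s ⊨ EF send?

{Hold, Err, Sync, Recv, Wait, Req}

EF send: least fixpoint, start Z0 = {Hold, Recv}, add states with some successor in Z. Z1 = {Hold, Err, Sync, Recv, Req}; Z2 = {Hold, Err, Sync, Recv, Wait, Req}; fixed.
Sat(EF send) = {Hold, Err, Sync, Recv, Wait, Req}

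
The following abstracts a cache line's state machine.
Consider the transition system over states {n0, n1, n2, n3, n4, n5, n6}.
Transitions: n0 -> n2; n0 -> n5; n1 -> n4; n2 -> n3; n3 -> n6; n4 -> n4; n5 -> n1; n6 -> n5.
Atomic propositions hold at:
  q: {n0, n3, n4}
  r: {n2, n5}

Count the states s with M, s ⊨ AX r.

Sat(AX r) = {s : every successor in {n2, n5}} = {n0, n6}
|Sat(AX r)| = |{n0, n6}| = 2.

2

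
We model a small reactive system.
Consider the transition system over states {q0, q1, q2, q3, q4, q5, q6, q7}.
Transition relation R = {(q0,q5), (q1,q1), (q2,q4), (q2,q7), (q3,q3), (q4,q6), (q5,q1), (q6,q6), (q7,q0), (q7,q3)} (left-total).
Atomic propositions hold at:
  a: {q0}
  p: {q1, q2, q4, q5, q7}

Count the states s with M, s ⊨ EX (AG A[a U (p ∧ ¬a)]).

Sat(¬a) = {q1, q2, q3, q4, q5, q6, q7}
Sat(p ∧ ¬a) = {q1, q2, q4, q5, q7}
A[a U (p ∧ ¬a)]: least fixpoint, start Z0 = Sat((p ∧ ¬a)) = {q1, q2, q4, q5, q7}, add states in Sat(a) with every successor in Z. Z1 = {q0, q1, q2, q4, q5, q7}; fixed.
Sat(A[a U (p ∧ ¬a)]) = {q0, q1, q2, q4, q5, q7}
AG A[a U (p ∧ ¬a)]: greatest fixpoint, start Z0 = {q0, q1, q2, q4, q5, q7}, keep only states in Sat with every successor in Z. Z1 = {q0, q1, q2, q5}; Z2 = {q0, q1, q5}; fixed.
Sat(AG A[a U (p ∧ ¬a)]) = {q0, q1, q5}
Sat(EX (AG A[a U (p ∧ ¬a)])) = {s : some successor in {q0, q1, q5}} = {q0, q1, q5, q7}
|Sat(EX (AG A[a U (p ∧ ¬a)]))| = |{q0, q1, q5, q7}| = 4.

4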